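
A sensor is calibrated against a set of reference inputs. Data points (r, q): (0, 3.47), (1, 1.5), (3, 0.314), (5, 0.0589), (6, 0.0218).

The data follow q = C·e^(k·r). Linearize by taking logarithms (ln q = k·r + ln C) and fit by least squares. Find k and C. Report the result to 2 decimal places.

Let Y = ln q. Fitting Y = k·r + ln C by least squares:
XᵀX = [[71.0000, 15.0000]; [15.0000, 5]], rhs = [-40.1843, -6.1665]ᵀ  (here Σr = 15.0000, Σ(r)² = 71.0000, Σln q = -6.1665, Σr·ln q = -40.1843).
Slope k = (n·Σr·ln q − Σr·Σln q)/(n·Σ(r)² − (Σr)²) = (5·-40.1843 − 15.0000·-6.1665)/130.0000 = -0.83403; ln C = (Σln q − k·Σr)/n = 1.26879, so C = exp(1.26879) = 3.55654.

k = -0.83, C = 3.56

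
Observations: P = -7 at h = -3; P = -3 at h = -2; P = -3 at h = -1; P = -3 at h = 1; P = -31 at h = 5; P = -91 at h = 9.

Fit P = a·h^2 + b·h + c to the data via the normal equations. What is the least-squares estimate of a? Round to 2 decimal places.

The normal system XᵀX·[a, b, c]ᵀ = XᵀP is [[7285, 819, 121]; [819, 121, 9]; [121, 9, 6]]·[a, b, c]ᵀ = [-8227, -947, -138]ᵀ.
Inverting the 3×3 Gram matrix, [a, b, c]ᵀ = [-8511/8581, -8597/8581, -12829/8581]ᵀ.

a = -0.99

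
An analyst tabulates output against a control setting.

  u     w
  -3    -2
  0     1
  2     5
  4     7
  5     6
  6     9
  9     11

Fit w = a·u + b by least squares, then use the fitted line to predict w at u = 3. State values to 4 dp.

From the data, Σu·u = 171, Σu = 23, Σ1 = 7.
Right-hand side: Σu·w = 227, Σw = 37.
det = 171·7 − 23² = 668.
a = (227·7 − 23·37)/668 = 369/334; b = (171·37 − 23·227)/668 = 553/334.
At u = 3: ŵ = (369/334)·(3) + (553/334)·(1) = 830/167.

ŵ = 4.9701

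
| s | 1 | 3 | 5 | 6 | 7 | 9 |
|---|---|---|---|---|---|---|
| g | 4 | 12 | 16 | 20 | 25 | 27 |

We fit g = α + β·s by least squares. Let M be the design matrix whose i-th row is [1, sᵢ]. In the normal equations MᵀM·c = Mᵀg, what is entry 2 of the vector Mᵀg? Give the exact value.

Entry 2 ↔ basis s, so (Mᵀg)_{2} = Σᵢ (s)·gᵢ = (1)·(4) + (3)·(12) + (5)·(16) + (6)·(20) + (7)·(25) + (9)·(27) = 658.

658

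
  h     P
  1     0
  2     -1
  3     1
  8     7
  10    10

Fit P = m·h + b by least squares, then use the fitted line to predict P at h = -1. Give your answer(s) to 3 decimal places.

AᵀA·[m, b]ᵀ = AᵀP reads: 178·m + 24·b = 157;  24·m + 5·b = 17.
(Σh·h = 178, Σh = 24, Σ1 = 5, Σh·P = 157, ΣP = 17.)
Eliminating b: 5·(row 1) − 24·(row 2) gives 314·m = 5·157 − 24·17 = 377, so m = 377/314.
Then b = (17 − 24·(377/314))/5 = -371/157.
At h = -1: P̂ = (377/314)·(-1) + (-371/157)·(1) = -1119/314.

P̂ = -3.564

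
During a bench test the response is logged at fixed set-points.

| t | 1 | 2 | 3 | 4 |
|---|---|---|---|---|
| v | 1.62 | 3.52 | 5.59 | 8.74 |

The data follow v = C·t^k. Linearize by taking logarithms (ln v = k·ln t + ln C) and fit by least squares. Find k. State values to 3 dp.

Let Y = ln v. Fitting Y = k·ln t + ln C by least squares:
Σln t = 3.1781, Σ(ln t)² = 3.6092, Σln v = 5.6298, Σln t·ln v = 5.7683.
Normal system: [[3.6092, 3.1781]; [3.1781, 4]]·[k, ln C]ᵀ = [5.7683, 5.6298]ᵀ.
Δ = 3.6092·4 − (3.1781)² = 4.3368; k = (5.7683·4 − 3.1781·5.6298)/4.3368 = 1.19480, ln C = (3.6092·5.6298 − 3.1781·5.7683)/4.3368 = 0.45816.

k = 1.195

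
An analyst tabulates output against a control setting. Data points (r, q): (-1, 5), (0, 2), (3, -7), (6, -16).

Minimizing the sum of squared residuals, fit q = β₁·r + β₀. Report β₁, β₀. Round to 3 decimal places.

The normal equations are: 46·β₁ + 8·β₀ = -122;  8·β₁ + 4·β₀ = -16.
(Σr·r = 46, Σr = 8, Σ1 = 4, Σr·q = -122, Σq = -16.)
Eliminating β₀: 4·(row 1) − 8·(row 2) gives 120·β₁ = 4·(-122) − 8·(-16) = -360, so β₁ = -3.
Then β₀ = ((-16) − 8·(-3))/4 = 2.

β₁ = -3.000, β₀ = 2.000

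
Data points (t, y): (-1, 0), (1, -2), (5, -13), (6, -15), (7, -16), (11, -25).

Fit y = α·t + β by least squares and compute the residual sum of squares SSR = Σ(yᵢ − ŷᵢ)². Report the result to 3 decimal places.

Sums needed: Σt·t = 233, Σt = 29, Σ1 = 6.
Right-hand side: Σt·y = -544, Σy = -71.
Eliminating β: 6·(row 1) − 29·(row 2) gives 557·α = 6·(-544) − 29·(-71) = -1205, so α = -1205/557.
Then β = ((-71) − 29·(-1205/557))/6 = -767/557.
Residuals: -438/557, 858/557, -449/557, -358/557, 290/557, 97/557; SSR = 2426/557.

SSR = 4.355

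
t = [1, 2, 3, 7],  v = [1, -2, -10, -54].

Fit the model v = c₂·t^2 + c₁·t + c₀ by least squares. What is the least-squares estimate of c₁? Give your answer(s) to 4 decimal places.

The normal system AᵀA·[c₂, c₁, c₀]ᵀ = Aᵀv is [[2499, 379, 63]; [379, 63, 13]; [63, 13, 4]]·[c₂, c₁, c₀]ᵀ = [-2743, -411, -65]ᵀ.
Inverting the 3×3 Gram matrix, [c₂, c₁, c₀]ᵀ = [-434/451, -17/11, 1772/451]ᵀ.

c₁ = -1.5455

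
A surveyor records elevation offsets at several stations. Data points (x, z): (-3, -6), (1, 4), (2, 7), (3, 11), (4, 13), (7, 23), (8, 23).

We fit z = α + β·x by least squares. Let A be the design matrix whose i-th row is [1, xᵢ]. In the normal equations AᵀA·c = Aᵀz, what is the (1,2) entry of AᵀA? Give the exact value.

Row 1 ↔ basis 1, column 2 ↔ basis x, so (AᵀA)_{1,2} = Σᵢ x = (1)·(-3) + (1)·(1) + (1)·(2) + (1)·(3) + (1)·(4) + (1)·(7) + (1)·(8) = 22.

22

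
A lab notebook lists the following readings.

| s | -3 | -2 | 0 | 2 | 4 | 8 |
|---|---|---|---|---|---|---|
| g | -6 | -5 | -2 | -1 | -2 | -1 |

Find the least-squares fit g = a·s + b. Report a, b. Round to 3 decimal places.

Forming MᵀM = [[97, 9]; [9, 6]] and Mᵀg = [10, -17]ᵀ gives MᵀM·[a, b]ᵀ = Mᵀg.
det = 97·6 − 9² = 501.
a = (10·6 − 9·(-17))/501 = 71/167; b = (97·(-17) − 9·10)/501 = -1739/501.

a = 0.425, b = -3.471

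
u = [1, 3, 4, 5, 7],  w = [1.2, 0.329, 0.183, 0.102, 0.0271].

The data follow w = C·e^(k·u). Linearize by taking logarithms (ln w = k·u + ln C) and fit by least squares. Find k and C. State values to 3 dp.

k = -0.627, C = 2.236

Taking logs, ln w = k·u + ln C, so regress ln w on u.
Σu = 20.0000, Σ(u)² = 100.0000, Σln w = -8.5186, Σu·ln w = -46.6173.
Normal system: [[100.0000, 20.0000]; [20.0000, 5]]·[k, ln C]ᵀ = [-46.6173, -8.5186]ᵀ.
Δ = 100.0000·5 − (20.0000)² = 100.0000; k = (-46.6173·5 − 20.0000·-8.5186)/100.0000 = -0.62714, ln C = (100.0000·-8.5186 − 20.0000·-46.6173)/100.0000 = 0.80481, so C = exp(0.80481) = 2.23628.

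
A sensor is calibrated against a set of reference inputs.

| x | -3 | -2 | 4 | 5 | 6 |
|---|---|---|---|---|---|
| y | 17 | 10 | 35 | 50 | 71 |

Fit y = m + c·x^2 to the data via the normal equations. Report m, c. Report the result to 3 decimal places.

m = 1.783, c = 1.934

Forming AᵀA = [[5, 90]; [90, 2274]] and Aᵀy = [183, 4559]ᵀ gives AᵀA·[m, c]ᵀ = Aᵀy.
Eliminating c: 2274·(row 1) − 90·(row 2) gives 3270·m = 2274·183 − 90·4559 = 5832, so m = 972/545.
Then c = (4559 − 90·(972/545))/2274 = 1265/654.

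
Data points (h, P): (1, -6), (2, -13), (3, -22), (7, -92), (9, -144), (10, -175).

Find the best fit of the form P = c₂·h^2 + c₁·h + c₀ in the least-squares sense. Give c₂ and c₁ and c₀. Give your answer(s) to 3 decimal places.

With design matrix A, AᵀA = [[19060, 2108, 244]; [2108, 244, 32]; [244, 32, 6]] and AᵀP = [-33928, -3788, -452]ᵀ.
Inverting the 3×3 Gram matrix, [c₂, c₁, c₀]ᵀ = [-3/2, -251/110, -119/55]ᵀ.

c₂ = -1.500, c₁ = -2.282, c₀ = -2.164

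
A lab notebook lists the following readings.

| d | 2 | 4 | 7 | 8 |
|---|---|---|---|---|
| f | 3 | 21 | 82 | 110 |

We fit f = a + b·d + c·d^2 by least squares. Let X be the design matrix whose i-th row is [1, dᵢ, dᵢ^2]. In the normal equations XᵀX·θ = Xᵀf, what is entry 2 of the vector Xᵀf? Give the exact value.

1544

Entry 2 ↔ basis d, so (Xᵀf)_{2} = Σᵢ (d)·fᵢ = (2)·(3) + (4)·(21) + (7)·(82) + (8)·(110) = 1544.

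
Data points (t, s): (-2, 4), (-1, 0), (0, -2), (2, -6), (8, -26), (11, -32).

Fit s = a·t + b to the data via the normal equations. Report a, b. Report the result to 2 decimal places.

From the data, Σt·t = 194, Σt = 18, Σ1 = 6.
For Xᵀs: Σt·s = -580, Σs = -62.
XᵀX·[a, b]ᵀ = Xᵀs becomes [[194, 18]; [18, 6]]·[a, b]ᵀ = [-580, -62]ᵀ.
Determinant 194·6 − 18² = 840.
a = ((-580)·6 − 18·(-62))/840 = -197/70; b = (194·(-62) − 18·(-580))/840 = -397/210.

a = -2.81, b = -1.89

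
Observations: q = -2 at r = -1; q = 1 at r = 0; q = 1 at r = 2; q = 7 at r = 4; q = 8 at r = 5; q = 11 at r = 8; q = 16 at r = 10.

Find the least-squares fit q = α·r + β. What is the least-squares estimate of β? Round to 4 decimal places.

The normal system AᵀA·[α, β]ᵀ = Aᵀq is [[210, 28]; [28, 7]]·[α, β]ᵀ = [320, 42]ᵀ.
det = 210·7 − 28² = 686.
α = (320·7 − 28·42)/686 = 76/49; β = (210·42 − 28·320)/686 = -10/49.

β = -0.2041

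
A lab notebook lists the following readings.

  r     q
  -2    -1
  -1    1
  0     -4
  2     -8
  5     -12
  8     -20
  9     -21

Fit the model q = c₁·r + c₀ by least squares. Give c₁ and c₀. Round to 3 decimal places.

With design matrix X, XᵀX = [[179, 21]; [21, 7]] and Xᵀq = [-424, -65]ᵀ.
Eliminating c₀: 7·(row 1) − 21·(row 2) gives 812·c₁ = 7·(-424) − 21·(-65) = -1603, so c₁ = -229/116.
Then c₀ = ((-65) − 21·(-229/116))/7 = -2731/812.

c₁ = -1.974, c₀ = -3.363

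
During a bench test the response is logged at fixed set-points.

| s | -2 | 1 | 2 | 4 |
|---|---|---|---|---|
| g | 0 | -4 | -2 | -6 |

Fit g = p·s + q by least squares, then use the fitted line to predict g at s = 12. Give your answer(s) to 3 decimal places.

ĝ = -12.747

Entries of AᵀA: Σs·s = 25, Σs = 5, Σ1 = 4.
Moment sums: Σs·g = -32, Σg = -12.
Eliminating q: 4·(row 1) − 5·(row 2) gives 75·p = 4·(-32) − 5·(-12) = -68, so p = -68/75.
Then q = ((-12) − 5·(-68/75))/4 = -28/15.
At s = 12: ĝ = (-68/75)·(12) + (-28/15)·(1) = -956/75.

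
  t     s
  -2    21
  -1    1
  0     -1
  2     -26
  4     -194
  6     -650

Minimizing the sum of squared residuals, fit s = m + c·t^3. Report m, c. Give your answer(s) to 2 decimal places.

m = -2.01, c = -3.00

Sums needed: Σ1 = 6, Σt^3 = 279, Σt^3·t^3 = 50881.
For Aᵀs: Σs = -849, Σt^3·s = -153193.
Eliminating c: 50881·(row 1) − 279·(row 2) gives 227445·m = 50881·(-849) − 279·(-153193) = -457122, so m = -152374/75815.
Then c = ((-153193) − 279·(-152374/75815))/50881 = -227429/75815.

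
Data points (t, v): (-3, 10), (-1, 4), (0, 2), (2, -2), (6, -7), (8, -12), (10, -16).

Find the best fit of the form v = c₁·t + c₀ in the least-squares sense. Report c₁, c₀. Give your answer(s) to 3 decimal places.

Normal-equation sums: Σt·t = 214, Σt = 22, Σ1 = 7.
And Σt·v = -336, Σv = -21.
So XᵀX·[c₁, c₀]ᵀ = Xᵀv: [[214, 22]; [22, 7]]·[c₁, c₀]ᵀ = [-336, -21]ᵀ.
Determinant 214·7 − 22² = 1014.
c₁ = ((-336)·7 − 22·(-21))/1014 = -315/169; c₀ = (214·(-21) − 22·(-336))/1014 = 483/169.

c₁ = -1.864, c₀ = 2.858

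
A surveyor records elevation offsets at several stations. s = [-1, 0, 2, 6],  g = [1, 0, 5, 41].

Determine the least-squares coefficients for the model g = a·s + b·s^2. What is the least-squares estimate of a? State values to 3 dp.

From the data, Σs·s = 41, Σs·s^2 = 223, Σs^2·s^2 = 1313.
Right-hand side: Σs·g = 255, Σs^2·g = 1497.
MᵀM·[a, b]ᵀ = Mᵀg becomes [[41, 223]; [223, 1313]]·[a, b]ᵀ = [255, 1497]ᵀ.
Determinant 41·1313 − 223² = 4104.
a = (255·1313 − 223·1497)/4104 = 41/171; b = (41·1497 − 223·255)/4104 = 188/171.

a = 0.240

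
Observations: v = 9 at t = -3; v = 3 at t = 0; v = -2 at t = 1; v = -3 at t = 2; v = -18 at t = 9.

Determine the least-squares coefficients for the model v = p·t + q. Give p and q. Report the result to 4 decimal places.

The normal equations are: 95·p + 9·q = -197;  9·p + 5·q = -11.
(Σt·t = 95, Σt = 9, Σ1 = 5, Σt·v = -197, Σv = -11.)
Determinant 95·5 − 9² = 394.
p = ((-197)·5 − 9·(-11))/394 = -443/197; q = (95·(-11) − 9·(-197))/394 = 364/197.

p = -2.2487, q = 1.8477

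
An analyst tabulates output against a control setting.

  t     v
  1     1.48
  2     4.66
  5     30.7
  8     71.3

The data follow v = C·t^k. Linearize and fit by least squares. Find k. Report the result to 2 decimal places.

Linearized form: ln v = k·ln t + ln C. From the 4 transformed points,
Σln t = 4.3820, Σ(ln t)² = 7.3948, Σln v = 9.6222, Σln t·ln v = 15.4507.
Equations: 7.3948·k + 4.3820·ln C = 15.4507;  4.3820·k + 4·ln C = 9.6222.
Δ = 7.3948·4 − (4.3820)² = 10.3771; k = (15.4507·4 − 4.3820·9.6222)/10.3771 = 1.89242, ln C = (7.3948·9.6222 − 4.3820·15.4507)/10.3771 = 0.33240.

k = 1.89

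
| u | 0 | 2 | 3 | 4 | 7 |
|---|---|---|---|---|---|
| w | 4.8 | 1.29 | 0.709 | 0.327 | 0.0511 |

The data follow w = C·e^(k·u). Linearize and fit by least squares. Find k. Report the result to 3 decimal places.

Taking logs, ln w = k·u + ln C, so regress ln w on u.
Over the data: Σu = 16.0000, Σ(u)² = 78.0000, Σln w = -2.6124, Σu·ln w = -25.8114.
Normal system: [[78.0000, 16.0000]; [16.0000, 5]]·[k, ln C]ᵀ = [-25.8114, -2.6124]ᵀ.
Solving (det = 134.0000): k = -0.65118, ln C = 1.56130.

k = -0.651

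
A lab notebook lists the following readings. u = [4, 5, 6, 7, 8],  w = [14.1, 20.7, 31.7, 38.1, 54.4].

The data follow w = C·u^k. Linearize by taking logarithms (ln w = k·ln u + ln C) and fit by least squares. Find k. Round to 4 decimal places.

k = 1.9171

With ln wᵢ as the transformed response and ln uᵢ as the regressor:
XᵀX = [[15.8331, 8.8128]; [8.8128, 5]], rhs = [30.1318, 16.7692]ᵀ  (here Σln u = 8.8128, Σ(ln u)² = 15.8331, Σln w = 16.7692, Σln u·ln w = 30.1318).
Δ = 15.8331·5 − (8.8128)² = 1.4995; k = (30.1318·5 − 8.8128·16.7692)/1.4995 = 1.91707, ln C = (15.8331·16.7692 − 8.8128·30.1318)/1.4995 = -0.02512.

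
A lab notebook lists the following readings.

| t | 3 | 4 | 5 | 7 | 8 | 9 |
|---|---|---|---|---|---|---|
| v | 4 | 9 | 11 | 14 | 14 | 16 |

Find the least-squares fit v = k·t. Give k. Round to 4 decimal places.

k = 1.8730

Entries of MᵀM: Σt·t = 244.
Moment sums: Σt·v = 457.
k = 457/244 = 1.87295.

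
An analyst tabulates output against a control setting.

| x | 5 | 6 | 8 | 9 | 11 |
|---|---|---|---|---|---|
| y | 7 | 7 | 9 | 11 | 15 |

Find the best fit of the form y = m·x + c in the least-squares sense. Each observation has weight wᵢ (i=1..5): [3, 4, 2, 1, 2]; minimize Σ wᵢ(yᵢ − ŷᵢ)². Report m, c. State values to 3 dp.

m = 1.342, c = -0.615

Sums needed: Σwᵢ·x·x = 670, Σwᵢ·x = 86, Σwᵢ·1 = 12.
Right-hand side: Σwᵢ·x·y = 846, Σwᵢ·y = 108.
So MᵀWM·[m, c]ᵀ = MᵀWy: [[670, 86]; [86, 12]]·[m, c]ᵀ = [846, 108]ᵀ.
det = 670·12 − 86² = 644.
m = (846·12 − 86·108)/644 = 216/161; c = (670·108 − 86·846)/644 = -99/161.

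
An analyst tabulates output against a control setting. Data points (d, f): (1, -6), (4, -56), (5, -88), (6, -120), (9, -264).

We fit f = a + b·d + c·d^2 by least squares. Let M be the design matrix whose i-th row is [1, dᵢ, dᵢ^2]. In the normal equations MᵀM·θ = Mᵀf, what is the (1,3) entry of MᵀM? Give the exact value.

159

Row 1 ↔ basis 1, column 3 ↔ basis d^2, so (MᵀM)_{1,3} = Σᵢ d^2 = (1)·(1) + (1)·(16) + (1)·(25) + (1)·(36) + (1)·(81) = 159.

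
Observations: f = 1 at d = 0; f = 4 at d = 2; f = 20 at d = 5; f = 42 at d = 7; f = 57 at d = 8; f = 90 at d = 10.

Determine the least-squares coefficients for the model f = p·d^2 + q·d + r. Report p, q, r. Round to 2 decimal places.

p = 1.00, q = -1.16, r = 1.40

Sums needed: Σd^2·d^2 = 17138, Σd^2·d = 1988, Σd^2 = 242, Σd·d = 242, Σd = 32, Σ1 = 6.
And Σd^2·f = 15222, Σd·f = 1758, Σf = 214.
XᵀX·[p, q, r]ᵀ = Xᵀf becomes [[17138, 1988, 242]; [1988, 242, 32]; [242, 32, 6]]·[p, q, r]ᵀ = [15222, 1758, 214]ᵀ.
Inverting the 3×3 Gram matrix, [p, q, r]ᵀ = [5014/4997, -5817/4997, 7019/4997]ᵀ.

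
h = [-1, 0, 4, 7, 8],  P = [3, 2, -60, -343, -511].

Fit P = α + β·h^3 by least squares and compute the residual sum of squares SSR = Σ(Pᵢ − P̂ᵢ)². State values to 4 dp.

Normal-equation sums: Σ1 = 5, Σh^3 = 918, Σh^3·h^3 = 383890.
And ΣP = -909, Σh^3·P = -383124.
Eliminating β: 383890·(row 1) − 918·(row 2) gives 1076726·α = 383890·(-909) − 918·(-383124) = 2751822, so α = 1375911/538363.
Then β = ((-383124) − 918·(1375911/538363))/383890 = -540579/538363.
Residuals: -301401/538363, -299185/538363, 919365/538363, -615823/538363, 297044/538363; SSR = 2773332/538363.

SSR = 5.1514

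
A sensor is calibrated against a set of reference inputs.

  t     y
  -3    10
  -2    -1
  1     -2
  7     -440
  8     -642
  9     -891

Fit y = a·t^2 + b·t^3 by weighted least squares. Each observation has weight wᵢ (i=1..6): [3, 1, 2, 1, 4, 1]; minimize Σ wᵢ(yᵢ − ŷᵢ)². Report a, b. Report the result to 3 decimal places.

a = -1.957, b = -1.007

The normal system XᵀWX·[a, b]ᵀ = XᵀWy is [[25607, 206169]; [206169, 1699919]]·[a, b]ᵀ = [-257821, -2116081]ᵀ.
Eliminating b: 1699919·(row 1) − 206169·(row 2) gives 1024169272·a = 1699919·(-257821) − 206169·(-2116081) = -2004512810, so a = -1002256405/512084636.
Then b = ((-2116081) − 206169·(-1002256405/512084636))/1699919 = -515894209/512084636.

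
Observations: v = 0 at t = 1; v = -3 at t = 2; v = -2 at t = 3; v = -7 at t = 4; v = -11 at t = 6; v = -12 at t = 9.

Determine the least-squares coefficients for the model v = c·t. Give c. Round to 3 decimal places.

Setting ∂/∂c … = 0 gives: 147·c = -214.
(Σt·t = 147, Σt·v = -214.)
Hence c = -214 / 147 ≈ -1.45578.

c = -1.456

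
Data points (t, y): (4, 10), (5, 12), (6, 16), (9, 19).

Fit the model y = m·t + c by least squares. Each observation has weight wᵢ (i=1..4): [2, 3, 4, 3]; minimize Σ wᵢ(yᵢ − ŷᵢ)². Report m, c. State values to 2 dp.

m = 1.74, c = 4.03

Forming AᵀWA = [[494, 74]; [74, 12]] and AᵀWy = [1157, 177]ᵀ gives AᵀWA·[m, c]ᵀ = AᵀWy.
Δ = 494·12 − 74² = 452.
m = (1157·12 − 74·177)/452 = 393/226; c = (494·177 − 74·1157)/452 = 455/113.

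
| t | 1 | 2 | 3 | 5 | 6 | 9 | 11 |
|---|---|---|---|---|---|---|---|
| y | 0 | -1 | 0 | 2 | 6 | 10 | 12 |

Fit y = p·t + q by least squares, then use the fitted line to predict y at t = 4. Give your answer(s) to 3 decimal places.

Forming AᵀA = [[277, 37]; [37, 7]] and Aᵀy = [266, 29]ᵀ gives AᵀA·[p, q]ᵀ = Aᵀy.
Eliminating q: 7·(row 1) − 37·(row 2) gives 570·p = 7·266 − 37·29 = 789, so p = 263/190.
Then q = (29 − 37·(263/190))/7 = -603/190.
At t = 4: ŷ = (263/190)·(4) + (-603/190)·(1) = 449/190.

ŷ = 2.363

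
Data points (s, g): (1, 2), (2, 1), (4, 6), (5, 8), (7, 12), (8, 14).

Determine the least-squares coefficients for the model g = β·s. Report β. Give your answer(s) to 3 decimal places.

Compute the Gram sums: Σs·s = 159.
And Σs·g = 264.
MᵀM·[β]ᵀ = Mᵀg becomes [[159]]·[β]ᵀ = [264]ᵀ.
Hence β = 264 / 159 ≈ 1.66038.

β = 1.660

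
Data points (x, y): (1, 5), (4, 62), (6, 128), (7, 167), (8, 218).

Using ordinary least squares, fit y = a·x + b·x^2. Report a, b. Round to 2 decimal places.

Sums needed: Σx·x = 166, Σx·x^2 = 1136, Σx^2·x^2 = 8050.
Moment sums: Σx·y = 3934, Σx^2·y = 27740.
Normal equations: [[166, 1136]; [1136, 8050]]·[a, b]ᵀ = [3934, 27740]ᵀ.
Eliminating b: 8050·(row 1) − 1136·(row 2) gives 45804·a = 8050·3934 − 1136·27740 = 156060, so a = 13005/3817.
Then b = (27740 − 1136·(13005/3817))/8050 = 11318/3817.

a = 3.41, b = 2.97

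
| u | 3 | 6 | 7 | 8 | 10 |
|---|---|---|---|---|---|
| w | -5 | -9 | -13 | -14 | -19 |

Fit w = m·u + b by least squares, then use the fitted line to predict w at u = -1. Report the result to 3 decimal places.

From the data, Σu·u = 258, Σu = 34, Σ1 = 5.
Right-hand side: Σu·w = -462, Σw = -60.
Determinant 258·5 − 34² = 134.
m = ((-462)·5 − 34·(-60))/134 = -135/67; b = (258·(-60) − 34·(-462))/134 = 114/67.
At u = -1: ŵ = (-135/67)·(-1) + (114/67)·(1) = 249/67.

ŵ = 3.716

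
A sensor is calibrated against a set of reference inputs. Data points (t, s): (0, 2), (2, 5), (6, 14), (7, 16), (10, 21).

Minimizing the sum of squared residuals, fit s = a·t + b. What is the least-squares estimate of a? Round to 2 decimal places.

The normal equations are: 189·a + 25·b = 416;  25·a + 5·b = 58.
(Σt·t = 189, Σt = 25, Σ1 = 5, Σt·s = 416, Σs = 58.)
Δ = 189·5 − 25² = 320.
a = (416·5 − 25·58)/320 = 63/32; b = (189·58 − 25·416)/320 = 281/160.

a = 1.97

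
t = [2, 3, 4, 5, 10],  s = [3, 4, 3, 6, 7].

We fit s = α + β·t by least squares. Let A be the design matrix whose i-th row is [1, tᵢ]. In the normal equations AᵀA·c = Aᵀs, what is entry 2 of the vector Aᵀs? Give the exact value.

130

Entry 2 ↔ basis t, so (Aᵀs)_{2} = Σᵢ (t)·sᵢ = (2)·(3) + (3)·(4) + (4)·(3) + (5)·(6) + (10)·(7) = 130.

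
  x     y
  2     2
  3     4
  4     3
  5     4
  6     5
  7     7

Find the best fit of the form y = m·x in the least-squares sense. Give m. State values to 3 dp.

Compute the Gram sums: Σx·x = 139.
Right-hand side: Σx·y = 127.
m = 127/139 = 0.913669.

m = 0.914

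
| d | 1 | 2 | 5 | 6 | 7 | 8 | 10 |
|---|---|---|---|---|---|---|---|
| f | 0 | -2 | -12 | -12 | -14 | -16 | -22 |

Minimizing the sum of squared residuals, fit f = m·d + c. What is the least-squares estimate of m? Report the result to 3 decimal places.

m = -2.389

The normal equations are: 279·m + 39·c = -582;  39·m + 7·c = -78.
(Σd·d = 279, Σd = 39, Σ1 = 7, Σd·f = -582, Σf = -78.)
Eliminating c: 7·(row 1) − 39·(row 2) gives 432·m = 7·(-582) − 39·(-78) = -1032, so m = -43/18.
Then c = ((-78) − 39·(-43/18))/7 = 13/6.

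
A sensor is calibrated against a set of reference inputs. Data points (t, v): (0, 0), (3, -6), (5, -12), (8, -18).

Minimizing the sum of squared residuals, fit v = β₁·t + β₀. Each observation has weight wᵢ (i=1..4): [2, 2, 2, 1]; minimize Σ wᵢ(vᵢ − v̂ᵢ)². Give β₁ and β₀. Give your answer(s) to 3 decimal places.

With design matrix A, AᵀWA = [[132, 24]; [24, 7]] and AᵀWv = [-300, -54]ᵀ.
det = 132·7 − 24² = 348.
β₁ = ((-300)·7 − 24·(-54))/348 = -67/29; β₀ = (132·(-54) − 24·(-300))/348 = 6/29.

β₁ = -2.310, β₀ = 0.207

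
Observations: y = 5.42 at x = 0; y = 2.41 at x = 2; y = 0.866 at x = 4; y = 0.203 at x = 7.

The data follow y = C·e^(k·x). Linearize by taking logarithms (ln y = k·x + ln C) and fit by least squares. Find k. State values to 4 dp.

k = -0.4740

Taking logs, ln y = k·x + ln C, so regress ln y on x.
Σx = 13.0000, Σ(x)² = 69.0000, Σln y = 0.8313, Σx·ln y = -9.9781.
Equations: 69.0000·k + 13.0000·ln C = -9.9781;  13.0000·k + 4·ln C = 0.8313.
Slope k = (n·Σx·ln y − Σx·Σln y)/(n·Σ(x)² − (Σx)²) = (4·-9.9781 − 13.0000·0.8313)/107.0000 = -0.47401; ln C = (Σln y − k·Σx)/n = 1.74836.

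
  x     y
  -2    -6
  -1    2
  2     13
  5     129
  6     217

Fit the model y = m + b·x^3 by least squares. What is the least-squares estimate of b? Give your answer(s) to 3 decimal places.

b = 0.993

The normal equations are: 5·m + 340·b = 355;  340·m + 62410·b = 63147.
Eliminating b: 62410·(row 1) − 340·(row 2) gives 196450·m = 62410·355 − 340·63147 = 685570, so m = 68557/19645.
Then b = (63147 − 340·(68557/19645))/62410 = 39007/39290.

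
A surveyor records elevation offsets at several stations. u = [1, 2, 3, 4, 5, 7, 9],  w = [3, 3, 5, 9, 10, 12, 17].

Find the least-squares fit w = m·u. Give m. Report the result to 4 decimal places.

MᵀM·[m]ᵀ = Mᵀw reads: 185·m = 347.
m = 347/185 = 1.87568.

m = 1.8757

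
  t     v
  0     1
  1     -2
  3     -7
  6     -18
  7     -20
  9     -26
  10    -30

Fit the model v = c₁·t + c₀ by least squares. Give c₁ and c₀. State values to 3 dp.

Compute the Gram sums: Σt·t = 276, Σt = 36, Σ1 = 7.
And Σt·v = -805, Σv = -102.
Normal equations: [[276, 36]; [36, 7]]·[c₁, c₀]ᵀ = [-805, -102]ᵀ.
Determinant 276·7 − 36² = 636.
c₁ = ((-805)·7 − 36·(-102))/636 = -1963/636; c₀ = (276·(-102) − 36·(-805))/636 = 69/53.

c₁ = -3.086, c₀ = 1.302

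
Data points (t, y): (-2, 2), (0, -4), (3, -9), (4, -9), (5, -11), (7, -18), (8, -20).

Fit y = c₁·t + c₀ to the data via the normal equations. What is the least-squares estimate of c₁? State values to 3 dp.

c₁ = -2.079

With design matrix M, MᵀM = [[167, 25]; [25, 7]] and Mᵀy = [-408, -69]ᵀ.
Δ = 167·7 − 25² = 544.
c₁ = ((-408)·7 − 25·(-69))/544 = -1131/544; c₀ = (167·(-69) − 25·(-408))/544 = -1323/544.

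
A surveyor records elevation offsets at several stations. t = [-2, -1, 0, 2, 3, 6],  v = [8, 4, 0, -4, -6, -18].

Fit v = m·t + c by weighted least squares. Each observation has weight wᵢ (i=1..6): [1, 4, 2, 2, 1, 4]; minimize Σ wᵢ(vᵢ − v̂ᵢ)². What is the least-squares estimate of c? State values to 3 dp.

Sums needed: Σwᵢ·t·t = 169, Σwᵢ·t = 25, Σwᵢ·1 = 14.
For XᵀWv: Σwᵢ·t·v = -498, Σwᵢ·v = -62.
XᵀWX·[m, c]ᵀ = XᵀWv becomes [[169, 25]; [25, 14]]·[m, c]ᵀ = [-498, -62]ᵀ.
Eliminating c: 14·(row 1) − 25·(row 2) gives 1741·m = 14·(-498) − 25·(-62) = -5422, so m = -5422/1741.
Then c = ((-62) − 25·(-5422/1741))/14 = 1972/1741.

c = 1.133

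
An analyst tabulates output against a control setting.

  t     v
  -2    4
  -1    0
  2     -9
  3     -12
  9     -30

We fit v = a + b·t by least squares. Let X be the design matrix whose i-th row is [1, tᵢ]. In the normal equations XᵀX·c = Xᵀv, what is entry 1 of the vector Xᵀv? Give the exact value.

Entry 1 ↔ basis 1, so (Xᵀv)_{1} = Σᵢ vᵢ = (1)·(4) + (1)·(0) + (1)·(-9) + (1)·(-12) + (1)·(-30) = -47.

-47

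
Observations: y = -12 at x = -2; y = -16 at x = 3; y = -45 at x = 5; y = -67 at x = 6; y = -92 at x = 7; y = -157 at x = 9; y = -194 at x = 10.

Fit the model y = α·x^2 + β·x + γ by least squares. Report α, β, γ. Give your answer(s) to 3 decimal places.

Compute the Gram sums: Σx^2·x^2 = 20980, Σx^2·x = 2432, Σx^2 = 304, Σx·x = 304, Σx = 38, Σ1 = 7.
Right-hand side: Σx^2·y = -40354, Σx·y = -4648, Σy = -583.
AᵀA·[α, β, γ]ᵀ = Aᵀy becomes [[20980, 2432, 304]; [2432, 304, 38]; [304, 38, 7]]·[α, β, γ]ᵀ = [-40354, -4648, -583]ᵀ.
Row-reducing yields α = -1585/762, β = 63503/43434, γ = -8/9.

α = -2.080, β = 1.462, γ = -0.889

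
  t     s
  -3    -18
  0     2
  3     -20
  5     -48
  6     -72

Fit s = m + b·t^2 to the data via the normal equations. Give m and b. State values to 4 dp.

Normal-equation sums: Σ1 = 5, Σt^2 = 79, Σt^2·t^2 = 2083.
Moment sums: Σs = -156, Σt^2·s = -4134.
AᵀA·[m, b]ᵀ = Aᵀs becomes [[5, 79]; [79, 2083]]·[m, b]ᵀ = [-156, -4134]ᵀ.
Determinant 5·2083 − 79² = 4174.
m = ((-156)·2083 − 79·(-4134))/4174 = 819/2087; b = (5·(-4134) − 79·(-156))/4174 = -4173/2087.

m = 0.3924, b = -1.9995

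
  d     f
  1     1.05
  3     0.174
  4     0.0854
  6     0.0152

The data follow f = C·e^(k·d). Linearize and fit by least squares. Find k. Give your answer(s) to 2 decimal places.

Let Y = ln f. Fitting Y = k·d + ln C by least squares:
Σd = 14.0000, Σ(d)² = 62.0000, Σln f = -8.3468, Σd·ln f = -40.1577.
Equations: 62.0000·k + 14.0000·ln C = -40.1577;  14.0000·k + 4·ln C = -8.3468.
Slope k = (n·Σd·ln f − Σd·Σln f)/(n·Σ(d)² − (Σd)²) = (4·-40.1577 − 14.0000·-8.3468)/52.0000 = -0.84184; ln C = (Σln f − k·Σd)/n = 0.85976.

k = -0.84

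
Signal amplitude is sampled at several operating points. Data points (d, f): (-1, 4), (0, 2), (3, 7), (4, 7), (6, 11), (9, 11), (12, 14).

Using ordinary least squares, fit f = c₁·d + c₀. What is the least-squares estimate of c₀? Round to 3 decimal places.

Compute the Gram sums: Σd·d = 287, Σd = 33, Σ1 = 7.
Right-hand side: Σd·f = 378, Σf = 56.
det = 287·7 − 33² = 920.
c₁ = (378·7 − 33·56)/920 = 399/460; c₀ = (287·56 − 33·378)/920 = 1799/460.

c₀ = 3.911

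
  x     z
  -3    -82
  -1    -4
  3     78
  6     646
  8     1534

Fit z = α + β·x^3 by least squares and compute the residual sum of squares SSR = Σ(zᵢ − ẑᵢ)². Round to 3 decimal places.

With design matrix A, AᵀA = [[5, 727]; [727, 310259]] and Aᵀz = [2172, 929268]ᵀ.
Eliminating β: 310259·(row 1) − 727·(row 2) gives 1022766·α = 310259·2172 − 727·929268 = -1695288, so α = -282548/170461.
Then β = (929268 − 727·(-282548/170461))/310259 = 511216/170461.
Residuals: 107578/170461, 111920/170461, -224326/170461, -22302/170461, 27130/170461; SSR = 443824/170461.

SSR = 2.604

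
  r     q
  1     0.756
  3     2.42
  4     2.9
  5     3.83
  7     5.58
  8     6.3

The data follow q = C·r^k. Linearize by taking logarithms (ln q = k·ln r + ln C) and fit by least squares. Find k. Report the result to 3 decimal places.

With ln qᵢ as the transformed response and ln rᵢ as the regressor:
Σln r = 8.1197, Σ(ln r)² = 13.8297, Σln q = 6.5714, Σln r·ln q = 11.7809.
Equations: 13.8297·k + 8.1197·ln C = 11.7809;  8.1197·k + 6·ln C = 6.5714.
Solving (det = 17.0487): k = 1.01637, ln C = -0.28021.

k = 1.016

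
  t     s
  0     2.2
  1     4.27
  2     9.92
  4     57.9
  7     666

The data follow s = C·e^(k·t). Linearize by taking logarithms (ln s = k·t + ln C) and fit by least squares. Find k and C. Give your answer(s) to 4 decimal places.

k = 0.8286, C = 2.0117

Linearized form: ln s = k·t + ln C. From the 5 transformed points,
Σt = 14.0000, Σ(t)² = 70.0000, Σln s = 15.0946, Σt·ln s = 67.7846.
Normal system: [[70.0000, 14.0000]; [14.0000, 5]]·[k, ln C]ᵀ = [67.7846, 15.0946]ᵀ.
Solving (det = 154.0000): k = 0.82856, ln C = 0.69896, so C = exp(0.69896) = 2.01166.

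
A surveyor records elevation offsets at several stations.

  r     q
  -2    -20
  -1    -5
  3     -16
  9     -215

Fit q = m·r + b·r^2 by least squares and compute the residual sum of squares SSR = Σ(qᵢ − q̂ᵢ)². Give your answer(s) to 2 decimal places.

Setting ∂/∂m … = 0 gives: 95·m + 747·b = -1938;  747·m + 6659·b = -17644.
Eliminating b: 6659·(row 1) − 747·(row 2) gives 74596·m = 6659·(-1938) − 747·(-17644) = 274926, so m = 137463/37298.
Then b = ((-17644) − 747·(137463/37298))/6659 = -114247/37298.
Residuals: -7023/18649, 32610/18649, 9533/18649, -1115/18649; SSR = 64607/18649.

SSR = 3.46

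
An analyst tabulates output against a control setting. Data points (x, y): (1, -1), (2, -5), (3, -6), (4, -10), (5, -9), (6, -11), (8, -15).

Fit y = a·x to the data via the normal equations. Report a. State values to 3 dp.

a = -1.935

Sums needed: Σx·x = 155.
Right-hand side: Σx·y = -300.
AᵀA·[a]ᵀ = Aᵀy becomes [[155]]·[a]ᵀ = [-300]ᵀ.
Hence a = -300 / 155 ≈ -1.93548.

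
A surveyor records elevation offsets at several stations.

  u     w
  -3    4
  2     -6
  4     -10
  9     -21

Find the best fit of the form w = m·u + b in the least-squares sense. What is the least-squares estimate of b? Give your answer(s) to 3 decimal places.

b = -2.007

Normal-equation sums: Σu·u = 110, Σu = 12, Σ1 = 4.
Moment sums: Σu·w = -253, Σw = -33.
XᵀX·[m, b]ᵀ = Xᵀw becomes [[110, 12]; [12, 4]]·[m, b]ᵀ = [-253, -33]ᵀ.
Eliminating b: 4·(row 1) − 12·(row 2) gives 296·m = 4·(-253) − 12·(-33) = -616, so m = -77/37.
Then b = ((-33) − 12·(-77/37))/4 = -297/148.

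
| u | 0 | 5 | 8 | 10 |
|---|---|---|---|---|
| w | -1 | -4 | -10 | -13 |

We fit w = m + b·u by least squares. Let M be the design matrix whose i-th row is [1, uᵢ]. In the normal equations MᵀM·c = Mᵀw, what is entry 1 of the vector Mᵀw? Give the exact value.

-28

Entry 1 ↔ basis 1, so (Mᵀw)_{1} = Σᵢ wᵢ = (1)·(-1) + (1)·(-4) + (1)·(-10) + (1)·(-13) = -28.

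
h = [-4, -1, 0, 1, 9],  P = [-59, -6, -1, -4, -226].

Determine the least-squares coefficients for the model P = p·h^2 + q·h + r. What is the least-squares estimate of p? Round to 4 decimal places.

p = -3.0103

The normal equations are: 6819·p + 665·q + 99·r = -19260;  665·p + 99·q + 5·r = -1796;  99·p + 5·q + 5·r = -296.
Inverting the 3×3 Gram matrix, [p, q, r]ᵀ = [-18327/6088, 13203/6088, -5369/3044]ᵀ.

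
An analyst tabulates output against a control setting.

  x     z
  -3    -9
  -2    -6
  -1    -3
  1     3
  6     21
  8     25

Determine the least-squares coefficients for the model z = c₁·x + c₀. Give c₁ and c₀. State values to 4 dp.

The normal system AᵀA·[c₁, c₀]ᵀ = Aᵀz is [[115, 9]; [9, 6]]·[c₁, c₀]ᵀ = [371, 31]ᵀ.
det = 115·6 − 9² = 609.
c₁ = (371·6 − 9·31)/609 = 649/203; c₀ = (115·31 − 9·371)/609 = 226/609.

c₁ = 3.1970, c₀ = 0.3711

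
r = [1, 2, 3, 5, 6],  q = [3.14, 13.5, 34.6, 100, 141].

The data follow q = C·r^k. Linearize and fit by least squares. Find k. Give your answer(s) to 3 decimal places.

Linearized form: ln q = k·ln r + ln C. From the 5 transformed points,
Σln r = 5.1930, Σ(ln r)² = 7.4881, Σln q = 16.8447, Σln r·ln q = 21.9761.
Equations: 7.4881·k + 5.1930·ln C = 21.9761;  5.1930·k + 5·ln C = 16.8447.
Solving (det = 10.4737): k = 2.13933, ln C = 1.14705.

k = 2.139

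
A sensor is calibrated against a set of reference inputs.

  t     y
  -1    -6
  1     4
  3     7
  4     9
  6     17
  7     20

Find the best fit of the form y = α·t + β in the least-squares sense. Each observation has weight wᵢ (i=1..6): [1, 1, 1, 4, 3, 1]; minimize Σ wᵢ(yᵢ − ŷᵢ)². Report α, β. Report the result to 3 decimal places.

α = 3.089, β = -2.175

With design matrix X, XᵀWX = [[232, 44]; [44, 11]] and XᵀWy = [621, 112]ᵀ.
det = 232·11 − 44² = 616.
α = (621·11 − 44·112)/616 = 173/56; β = (232·112 − 44·621)/616 = -335/154.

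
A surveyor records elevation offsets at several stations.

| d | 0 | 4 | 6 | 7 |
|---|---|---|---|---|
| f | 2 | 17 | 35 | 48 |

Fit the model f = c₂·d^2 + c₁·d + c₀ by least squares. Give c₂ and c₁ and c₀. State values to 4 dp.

Normal-equation sums: Σd^2·d^2 = 3953, Σd^2·d = 623, Σd^2 = 101, Σd·d = 101, Σd = 17, Σ1 = 4.
And Σd^2·f = 3884, Σd·f = 614, Σf = 102.
MᵀM·[c₂, c₁, c₀]ᵀ = Mᵀf becomes [[3953, 623, 101]; [623, 101, 17]; [101, 17, 4]]·[c₂, c₁, c₀]ᵀ = [3884, 614, 102]ᵀ.
Solving the 3×3 system (Gaussian elimination) gives c₂ = 353/372, c₁ = -7/60, c₀ = 631/310.

c₂ = 0.9489, c₁ = -0.1167, c₀ = 2.0355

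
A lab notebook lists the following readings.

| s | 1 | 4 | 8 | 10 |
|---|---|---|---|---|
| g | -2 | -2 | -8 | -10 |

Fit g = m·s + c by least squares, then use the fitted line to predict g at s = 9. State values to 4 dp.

ĝ = -8.6667

Entries of AᵀA: Σs·s = 181, Σs = 23, Σ1 = 4.
And Σs·g = -174, Σg = -22.
Normal equations: [[181, 23]; [23, 4]]·[m, c]ᵀ = [-174, -22]ᵀ.
Δ = 181·4 − 23² = 195.
m = ((-174)·4 − 23·(-22))/195 = -38/39; c = (181·(-22) − 23·(-174))/195 = 4/39.
At s = 9: ĝ = (-38/39)·(9) + (4/39)·(1) = -26/3.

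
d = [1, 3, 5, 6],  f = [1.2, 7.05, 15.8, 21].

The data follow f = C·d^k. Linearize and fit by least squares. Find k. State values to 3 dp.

k = 1.599

Linearized form: ln f = k·ln d + ln C. From the 4 transformed points,
Σln d = 4.4998, Σ(ln d)² = 7.0076, Σln f = 7.9399, Σln d·ln f = 12.0427.
Equations: 7.0076·k + 4.4998·ln C = 12.0427;  4.4998·k + 4·ln C = 7.9399.
Slope k = (n·Σln d·ln f − Σln d·Σln f)/(n·Σ(ln d)² − (Σln d)²) = (4·12.0427 − 4.4998·7.9399)/7.7823 = 1.59889; ln C = (Σln f − k·Σln d)/n = 0.18630.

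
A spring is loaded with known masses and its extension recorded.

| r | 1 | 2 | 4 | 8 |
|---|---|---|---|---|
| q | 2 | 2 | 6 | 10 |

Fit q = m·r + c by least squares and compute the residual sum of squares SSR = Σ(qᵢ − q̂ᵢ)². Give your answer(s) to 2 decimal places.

SSR = 1.39

The normal equations are: 85·m + 15·c = 110;  15·m + 4·c = 20.
(Σr·r = 85, Σr = 15, Σ1 = 4, Σr·q = 110, Σq = 20.)
Eliminating c: 4·(row 1) − 15·(row 2) gives 115·m = 4·110 − 15·20 = 140, so m = 28/23.
Then c = (20 − 15·(28/23))/4 = 10/23.
Residuals: 8/23, -20/23, 16/23, -4/23; SSR = 32/23.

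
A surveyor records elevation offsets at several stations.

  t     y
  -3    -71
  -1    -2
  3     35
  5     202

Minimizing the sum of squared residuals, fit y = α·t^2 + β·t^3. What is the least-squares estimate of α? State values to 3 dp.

α = -1.924

From the data, Σt^2·t^2 = 788, Σt^2·t^3 = 3124, Σt^3·t^3 = 17084.
Moment sums: Σt^2·y = 4724, Σt^3·y = 28114.
det = 788·17084 − 3124² = 3702816.
α = (4724·17084 − 3124·28114)/3702816 = -98935/51428; β = (788·28114 − 3124·4724)/3702816 = 102723/51428.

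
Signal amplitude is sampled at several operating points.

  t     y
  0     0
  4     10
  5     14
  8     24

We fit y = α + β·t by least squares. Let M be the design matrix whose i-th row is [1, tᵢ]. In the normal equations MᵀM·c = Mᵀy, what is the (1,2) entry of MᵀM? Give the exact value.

Row 1 ↔ basis 1, column 2 ↔ basis t, so (MᵀM)_{1,2} = Σᵢ t = (1)·(0) + (1)·(4) + (1)·(5) + (1)·(8) = 17.

17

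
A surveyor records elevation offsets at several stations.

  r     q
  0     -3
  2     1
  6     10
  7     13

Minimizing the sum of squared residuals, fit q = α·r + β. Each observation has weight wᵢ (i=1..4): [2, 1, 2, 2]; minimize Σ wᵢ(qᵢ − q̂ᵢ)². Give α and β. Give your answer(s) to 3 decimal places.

Entries of AᵀWA: Σwᵢ·r·r = 174, Σwᵢ·r = 28, Σwᵢ·1 = 7.
And Σwᵢ·r·q = 304, Σwᵢ·q = 41.
So AᵀWA·[α, β]ᵀ = AᵀWq: [[174, 28]; [28, 7]]·[α, β]ᵀ = [304, 41]ᵀ.
Eliminating β: 7·(row 1) − 28·(row 2) gives 434·α = 7·304 − 28·41 = 980, so α = 70/31.
Then β = (41 − 28·(70/31))/7 = -689/217.

α = 2.258, β = -3.175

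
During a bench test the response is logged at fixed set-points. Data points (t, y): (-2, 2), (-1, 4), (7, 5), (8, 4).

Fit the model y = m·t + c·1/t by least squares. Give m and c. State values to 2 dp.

m = 0.67, c = -5.03

From the data, Σt·t = 118, Σt·1/t = 4, Σ1/t·1/t = 4033/3136.
Right-hand side: Σt·y = 59, Σ1/t·y = -53/14.
Determinant 118·(4033/3136) − 4² = 212859/1568.
m = (59·(4033/3136) − 4·(-53/14))/(212859/1568) = 31715/47302; c = (118·(-53/14) − 4·59)/(212859/1568) = -118944/23651.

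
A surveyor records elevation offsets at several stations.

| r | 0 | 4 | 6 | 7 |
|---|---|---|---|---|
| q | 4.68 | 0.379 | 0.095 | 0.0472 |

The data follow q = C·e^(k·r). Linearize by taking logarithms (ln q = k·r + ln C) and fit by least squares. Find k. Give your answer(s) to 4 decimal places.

Taking logs, ln q = k·r + ln C, so regress ln q on r.
Sums: Σr = 17.0000, Σ(r)² = 101.0000, Σln q = -4.8342, Σr·ln q = -39.3777.
Normal system: [[101.0000, 17.0000]; [17.0000, 4]]·[k, ln C]ᵀ = [-39.3777, -4.8342]ᵀ.
Solving (det = 115.0000): k = -0.65504, ln C = 1.57539.

k = -0.6550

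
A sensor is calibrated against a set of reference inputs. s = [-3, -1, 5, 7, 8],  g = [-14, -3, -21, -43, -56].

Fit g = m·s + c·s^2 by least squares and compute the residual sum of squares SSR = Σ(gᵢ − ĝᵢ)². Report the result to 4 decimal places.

SSR = 3.4050

Entries of AᵀA: Σs·s = 148, Σs·s^2 = 952, Σs^2·s^2 = 7204.
And Σs·g = -809, Σs^2·g = -6345.
Eliminating c: 7204·(row 1) − 952·(row 2) gives 159888·m = 7204·(-809) − 952·(-6345) = 212404, so m = 53101/39972.
Then c = ((-6345) − 952·(53101/39972))/7204 = -42223/39972.
Residuals: -3383/6662, -6148/9993, -24671/19986, -1798/3331, 9758/9993; SSR = 68053/19986.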